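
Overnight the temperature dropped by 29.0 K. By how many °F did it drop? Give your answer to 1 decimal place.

A change of 1 °C equals a change of 1.8 °F: Δ°F = 29.0 × 1.8 = 52.2 °F.

52.2 °F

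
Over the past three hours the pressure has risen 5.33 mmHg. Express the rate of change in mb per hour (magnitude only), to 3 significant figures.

5.33 mmHg / 3 h × 1.33322 mb/mmHg = 2.37 mb/h.

2.37 mb per hour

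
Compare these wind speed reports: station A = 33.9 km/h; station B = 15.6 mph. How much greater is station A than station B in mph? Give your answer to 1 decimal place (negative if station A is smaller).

station A: 33.9 km/h = 21.064 mph.
Difference: 21.064 − 15.600 = 5.5 mph.

5.5 mph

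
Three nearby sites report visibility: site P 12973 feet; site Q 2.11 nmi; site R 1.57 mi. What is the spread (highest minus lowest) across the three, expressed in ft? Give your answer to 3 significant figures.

site Q: 2.11 nmi = 12820.60 ft.
site R: 1.57 SM = 8289.60 ft.
Spread: 12973.00 − 8289.60 = 4680 ft.

4680 ft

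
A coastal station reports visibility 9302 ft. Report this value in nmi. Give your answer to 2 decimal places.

1 ft = 0.000164579 nmi, so 9302 × 0.000164579 = 1.53 nmi.

1.53 nmi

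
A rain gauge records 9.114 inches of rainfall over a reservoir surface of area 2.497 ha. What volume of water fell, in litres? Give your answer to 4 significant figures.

Depth: 9.114 in × 25.4 = 231.4956 mm.
Area: 2.497 ha = 24970 m².
1 mm over 1 m² is 1 L, so volume = 231.4956 × 24970 = 5780445.1 L ≈ 5780000 L.

5780000 litres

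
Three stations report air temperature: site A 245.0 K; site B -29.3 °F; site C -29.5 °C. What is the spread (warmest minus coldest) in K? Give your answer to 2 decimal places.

5.91 K

site A: 245.0 K = -28.150 °C.
site B: -29.3 °F = -34.056 °C.
Spread: (-28.150) − (-34.056) = 5.906 °C.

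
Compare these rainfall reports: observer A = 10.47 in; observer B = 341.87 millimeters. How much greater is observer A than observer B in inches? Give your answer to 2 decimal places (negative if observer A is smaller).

observer B: 341.87 mm = 13.4594 in.
Difference: 10.4700 − 13.4594 = -2.99 in.

-2.99 in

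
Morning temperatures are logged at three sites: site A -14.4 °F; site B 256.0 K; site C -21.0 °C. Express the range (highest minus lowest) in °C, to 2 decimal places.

site A: -14.4 °F = -25.778 °C.
site B: 256.0 K = -17.150 °C.
Spread: (-17.150) − (-25.778) = 8.628 °C.

8.63 °C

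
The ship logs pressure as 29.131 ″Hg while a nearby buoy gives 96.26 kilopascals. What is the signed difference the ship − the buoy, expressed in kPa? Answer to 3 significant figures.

2.39 kPa

the ship: 29.131 inHg = 98.6489 kPa.
Difference: 98.6489 − 96.2600 = 2.39 kPa.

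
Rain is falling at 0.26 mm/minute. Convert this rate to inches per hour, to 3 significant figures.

0.614 in/hour

0.26 mm/minute × 0.0393701 in/mm × 60 minute/hour = 0.614 in/hour.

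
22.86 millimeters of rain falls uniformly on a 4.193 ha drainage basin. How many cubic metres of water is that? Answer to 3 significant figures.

Area: 4.193 ha = 41930 m².
1 mm over 1 m² is 1 L, so volume = 22.86 × 41930 = 958519.8 L = 959 m³.

959 cubic metres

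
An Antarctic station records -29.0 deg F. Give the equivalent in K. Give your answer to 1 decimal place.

239.3 K

First to °C: -33.89 °C.
Then to K: 239.3 K.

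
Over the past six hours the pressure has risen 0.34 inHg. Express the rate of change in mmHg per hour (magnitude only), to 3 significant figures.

0.34 inHg / 6 h × 25.4 mmHg/inHg = 1.44 mmHg/h.

1.44 mmHg per hour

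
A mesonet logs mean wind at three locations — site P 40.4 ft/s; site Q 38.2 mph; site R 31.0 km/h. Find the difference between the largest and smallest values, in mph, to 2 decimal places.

site P: 40.4 ft/s = 27.5455 mph.
site R: 31.0 km/h = 19.2625 mph.
Spread: 38.2000 − 19.2625 = 18.94 mph.

18.94 mph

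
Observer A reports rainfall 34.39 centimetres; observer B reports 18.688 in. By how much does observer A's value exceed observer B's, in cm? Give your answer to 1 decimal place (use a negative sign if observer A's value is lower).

observer B: 18.688 in = 47.468 cm.
Difference: 34.390 − 47.468 = -13.1 cm.

-13.1 cm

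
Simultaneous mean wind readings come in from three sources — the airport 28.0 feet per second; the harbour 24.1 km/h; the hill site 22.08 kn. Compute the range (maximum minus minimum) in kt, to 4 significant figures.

9.067 kt

the airport: 28.0 ft/s = 16.58955 kt.
the harbour: 24.1 km/h = 13.01296 kt.
Spread: 22.08000 − 13.01296 = 9.067 kt.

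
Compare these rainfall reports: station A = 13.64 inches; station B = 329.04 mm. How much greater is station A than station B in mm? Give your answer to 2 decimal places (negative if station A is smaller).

17.42 mm

station A: 13.64 in = 346.4560 mm.
Difference: 346.4560 − 329.0400 = 17.42 mm.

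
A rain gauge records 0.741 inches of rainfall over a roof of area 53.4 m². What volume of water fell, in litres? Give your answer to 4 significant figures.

1005 litres

Depth: 0.741 in × 25.4 = 18.8214 mm.
1 mm over 1 m² is 1 L, so volume = 18.8214 × 53.4 = 1005.0628 L ≈ 1005 L.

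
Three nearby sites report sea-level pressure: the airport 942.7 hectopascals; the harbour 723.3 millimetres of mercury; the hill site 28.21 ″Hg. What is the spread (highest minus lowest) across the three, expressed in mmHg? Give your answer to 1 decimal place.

the airport: 942.7 hPa = 707.083 mmHg.
the hill site: 28.21 inHg = 716.534 mmHg.
Spread: 723.300 − 707.083 = 16.2 mmHg.

16.2 mmHg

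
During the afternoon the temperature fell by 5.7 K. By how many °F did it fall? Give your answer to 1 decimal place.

Converting a difference, only the 9/5 scale factor applies: Δ°F = 5.7 × 1.8 = 10.3 °F.

10.3 °F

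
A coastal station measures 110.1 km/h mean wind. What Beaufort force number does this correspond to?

110.1 km/h = 30.6 m/s, which is Beaufort 11 (violent storm, 28.5–32.6 m/s).

Beaufort force 11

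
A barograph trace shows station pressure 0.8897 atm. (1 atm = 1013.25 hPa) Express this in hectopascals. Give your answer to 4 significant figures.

1 atm = 1013.25 hPa, so 0.8897 × 1013.25 = 901.5 hPa.

901.5 hPa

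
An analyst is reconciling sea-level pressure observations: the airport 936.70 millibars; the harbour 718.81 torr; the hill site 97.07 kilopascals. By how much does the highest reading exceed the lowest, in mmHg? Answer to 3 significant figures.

the airport: 936.70 mb = 702.583 mmHg.
the hill site: 97.07 kPa = 728.085 mmHg.
Spread: 728.085 − 702.583 = 25.5 mmHg.

25.5 mmHg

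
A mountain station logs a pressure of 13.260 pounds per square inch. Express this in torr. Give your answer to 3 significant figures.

686 mmHg

1 psi = 51.7149 mmHg, so 13.260 × 51.7149 = 686 mmHg.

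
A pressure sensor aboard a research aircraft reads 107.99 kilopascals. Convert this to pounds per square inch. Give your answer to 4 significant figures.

15.66 psi

1 kPa = 0.145038 psi, so 107.99 × 0.145038 = 15.66 psi.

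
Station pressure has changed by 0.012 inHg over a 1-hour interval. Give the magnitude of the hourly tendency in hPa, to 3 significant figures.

0.012 inHg / 1 h × 33.8639 hPa/inHg = 0.406 hPa/h.

0.406 hPa per hour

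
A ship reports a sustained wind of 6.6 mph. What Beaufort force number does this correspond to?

Beaufort force 2

6.6 mph = 3.0 m/s, which is Beaufort 2 (light breeze, 1.6–3.3 m/s).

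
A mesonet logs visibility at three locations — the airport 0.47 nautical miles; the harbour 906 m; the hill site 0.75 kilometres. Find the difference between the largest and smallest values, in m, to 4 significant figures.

156.0 m

the airport: 0.47 nmi = 870.440 m.
the hill site: 0.75 km = 750.000 m.
Spread: 906.000 − 750.000 = 156.0 m.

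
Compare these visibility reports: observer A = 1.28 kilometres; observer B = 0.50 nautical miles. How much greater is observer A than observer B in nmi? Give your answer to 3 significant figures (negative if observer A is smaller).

0.191 nmi

observer A: 1.28 km = 0.69114 nmi.
Difference: 0.69114 − 0.50000 = 0.191 nmi.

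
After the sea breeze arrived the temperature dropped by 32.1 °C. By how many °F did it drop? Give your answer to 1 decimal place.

A change of 1 °C equals a change of 1.8 °F: Δ°F = 32.1 × 1.8 = 57.8 °F.

57.8 °F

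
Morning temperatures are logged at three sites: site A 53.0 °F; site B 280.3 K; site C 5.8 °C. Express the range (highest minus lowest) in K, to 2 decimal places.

site A: 53.0 °F = 11.667 °C.
site B: 280.3 K = 7.150 °C.
Spread: 11.667 − 5.800 = 5.867 °C.

5.87 K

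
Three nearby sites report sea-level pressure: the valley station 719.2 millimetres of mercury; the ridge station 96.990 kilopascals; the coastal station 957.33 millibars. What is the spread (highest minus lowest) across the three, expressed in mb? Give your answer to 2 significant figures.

13 mb

the valley station: 719.2 mmHg = 958.85 mb.
the ridge station: 96.990 kPa = 969.90 mb.
Spread: 969.90 − 957.33 = 13 mb.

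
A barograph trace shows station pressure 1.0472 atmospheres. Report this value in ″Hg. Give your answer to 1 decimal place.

1 atm = 29.9213 inHg, so 1.0472 × 29.9213 = 31.3 inHg.

31.3 inHg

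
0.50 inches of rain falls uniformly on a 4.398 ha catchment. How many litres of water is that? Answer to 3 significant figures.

559000 litres

Depth: 0.50 in × 25.4 = 12.7 mm.
Area: 4.398 ha = 43980 m².
1 mm over 1 m² is 1 L, so volume = 12.7 × 43980 = 558546 L ≈ 559000 L.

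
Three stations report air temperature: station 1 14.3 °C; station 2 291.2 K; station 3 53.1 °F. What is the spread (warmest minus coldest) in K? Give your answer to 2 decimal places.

station 2: 291.2 K = 18.050 °C.
station 3: 53.1 °F = 11.722 °C.
Spread: 18.050 − 11.722 = 6.328 °C.

6.33 K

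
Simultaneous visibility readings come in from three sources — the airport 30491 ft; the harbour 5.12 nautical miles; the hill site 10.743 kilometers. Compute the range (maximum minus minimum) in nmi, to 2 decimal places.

the airport: 30491 ft = 5.0182 nmi.
the hill site: 10.743 km = 5.8008 nmi.
Spread: 5.8008 − 5.0182 = 0.78 nmi.

0.78 nmi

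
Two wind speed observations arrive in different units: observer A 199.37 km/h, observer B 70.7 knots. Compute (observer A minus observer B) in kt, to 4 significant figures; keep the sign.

36.95 kt

observer A: 199.37 km/h = 107.6512 kt.
Difference: 107.6512 − 70.7000 = 36.95 kt.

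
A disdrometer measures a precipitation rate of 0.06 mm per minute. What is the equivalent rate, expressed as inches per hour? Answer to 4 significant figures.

0.1417 in/hour

0.06 mm/minute × 0.0393701 in/mm × 60 minute/hour = 0.1417 in/hour.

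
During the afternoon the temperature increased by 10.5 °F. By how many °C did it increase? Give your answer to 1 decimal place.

5.8 °C

A change of 1 °C equals a change of 1.8 °F: Δ°C = 10.5 × 0.5556 = 5.8 °C.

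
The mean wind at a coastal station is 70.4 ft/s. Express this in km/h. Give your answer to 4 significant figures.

1 ft/s = 1.09728 km/h, so 70.4 × 1.09728 = 77.25 km/h.

77.25 km/h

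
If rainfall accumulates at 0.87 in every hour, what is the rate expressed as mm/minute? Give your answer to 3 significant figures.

0.87 in/hour × 25.4 mm/in × 0.0166667 hour/minute = 0.368 mm/minute.

0.368 mm/minute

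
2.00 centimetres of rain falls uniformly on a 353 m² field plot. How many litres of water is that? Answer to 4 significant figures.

7060 litres

Depth: 2.00 cm × 10 = 20 mm.
1 mm over 1 m² is 1 L, so volume = 20 × 353 = 7060 L.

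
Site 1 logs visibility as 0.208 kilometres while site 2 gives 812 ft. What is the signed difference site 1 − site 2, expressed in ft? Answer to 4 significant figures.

-129.6 ft

site 1: 0.208 km = 682.415 ft.
Difference: 682.415 − 812.000 = -129.6 ft.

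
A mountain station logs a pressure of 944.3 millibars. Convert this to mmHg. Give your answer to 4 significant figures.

708.3 mmHg

1 mb = 0.750062 mmHg, so 944.3 × 0.750062 = 708.3 mmHg.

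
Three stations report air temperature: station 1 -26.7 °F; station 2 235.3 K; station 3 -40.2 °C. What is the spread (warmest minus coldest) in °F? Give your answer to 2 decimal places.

13.66 °F

station 1: -26.7 °F = -32.611 °C.
station 2: 235.3 K = -37.850 °C.
Spread: (-32.611) − (-40.200) = 7.589 °C = 13.66 °F.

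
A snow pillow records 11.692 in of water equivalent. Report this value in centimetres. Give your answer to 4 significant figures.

1 in = 2.54 cm, so 11.692 × 2.54 = 29.70 cm.

29.70 cm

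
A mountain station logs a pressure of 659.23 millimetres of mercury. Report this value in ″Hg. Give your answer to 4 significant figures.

1 mmHg = 0.0393701 inHg, so 659.23 × 0.0393701 = 25.95 inHg.

25.95 inHg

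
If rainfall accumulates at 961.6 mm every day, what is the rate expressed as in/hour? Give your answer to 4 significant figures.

961.6 mm/day × 0.0393701 in/mm × 0.0416667 day/hour = 1.577 in/hour.

1.577 in/hour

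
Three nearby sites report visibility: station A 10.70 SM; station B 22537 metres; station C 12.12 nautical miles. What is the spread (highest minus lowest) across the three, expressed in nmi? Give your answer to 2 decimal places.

2.87 nmi

station A: 10.70 SM = 9.2980 nmi.
station B: 22537 m = 12.1690 nmi.
Spread: 12.1690 − 9.2980 = 2.87 nmi.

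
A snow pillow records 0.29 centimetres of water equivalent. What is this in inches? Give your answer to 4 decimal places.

0.1142 in

1 cm = 0.393701 in, so 0.29 × 0.393701 = 0.1142 in.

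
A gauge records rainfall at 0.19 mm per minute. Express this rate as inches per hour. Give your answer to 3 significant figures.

0.449 in/hour

0.19 mm/minute × 0.0393701 in/mm × 60 minute/hour = 0.449 in/hour.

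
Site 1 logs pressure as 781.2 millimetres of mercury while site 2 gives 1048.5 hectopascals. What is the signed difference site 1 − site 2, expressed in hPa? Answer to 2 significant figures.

-7.0 hPa

site 1: 781.2 mmHg = 1041.514 hPa.
Difference: 1041.514 − 1048.500 = -7.0 hPa.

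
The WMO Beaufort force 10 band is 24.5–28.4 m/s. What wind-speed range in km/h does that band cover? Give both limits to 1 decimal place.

88.2 to 102.2 km/h

24.5–28.4 m/s × 3.6 = 88.2–102.2 km/h.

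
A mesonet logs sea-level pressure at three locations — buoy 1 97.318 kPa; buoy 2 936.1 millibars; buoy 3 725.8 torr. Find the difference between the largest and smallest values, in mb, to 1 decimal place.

buoy 1: 97.318 kPa = 973.180 mb.
buoy 3: 725.8 mmHg = 967.654 mb.
Spread: 973.180 − 936.100 = 37.1 mb.

37.1 mb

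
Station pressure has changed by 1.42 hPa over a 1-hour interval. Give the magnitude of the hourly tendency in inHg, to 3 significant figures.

0.0419 inHg per hour

1.42 hPa / 1 h × 0.02953 inHg/hPa = 0.0419 inHg/h.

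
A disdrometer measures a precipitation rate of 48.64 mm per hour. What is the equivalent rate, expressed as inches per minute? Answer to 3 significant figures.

48.64 mm/hour × 0.0393701 in/mm × 0.0166667 hour/minute = 0.0319 in/minute.

0.0319 in/minute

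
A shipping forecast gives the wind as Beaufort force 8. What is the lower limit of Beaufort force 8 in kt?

34 kt

Beaufort 8 (gale) spans 34–40 knots.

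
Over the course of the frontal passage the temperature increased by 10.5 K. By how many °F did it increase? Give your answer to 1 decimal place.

A change of 1 °C equals a change of 1.8 °F: Δ°F = 10.5 × 1.8 = 18.9 °F.

18.9 °F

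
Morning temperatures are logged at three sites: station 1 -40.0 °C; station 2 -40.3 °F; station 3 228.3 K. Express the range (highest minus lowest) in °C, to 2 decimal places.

4.85 °C

station 2: -40.3 °F = -40.167 °C.
station 3: 228.3 K = -44.850 °C.
Spread: (-40.000) − (-44.850) = 4.850 °C.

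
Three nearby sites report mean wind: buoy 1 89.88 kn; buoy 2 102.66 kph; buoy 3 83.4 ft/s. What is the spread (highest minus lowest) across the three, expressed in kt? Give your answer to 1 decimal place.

40.5 kt

buoy 2: 102.66 km/h = 55.432 kt.
buoy 3: 83.4 ft/s = 49.413 kt.
Spread: 89.880 − 49.413 = 40.5 kt.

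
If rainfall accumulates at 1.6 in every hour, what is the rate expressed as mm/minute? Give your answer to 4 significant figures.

1.6 in/hour × 25.4 mm/in × 0.0166667 hour/minute = 0.6773 mm/minute.

0.6773 mm/minute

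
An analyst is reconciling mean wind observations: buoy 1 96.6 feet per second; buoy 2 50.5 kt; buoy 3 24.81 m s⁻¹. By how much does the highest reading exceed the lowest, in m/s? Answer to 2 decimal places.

buoy 1: 96.6 ft/s = 29.4437 m/s.
buoy 2: 50.5 kt = 25.9794 m/s.
Spread: 29.4437 − 24.8100 = 4.63 m/s.

4.63 m/s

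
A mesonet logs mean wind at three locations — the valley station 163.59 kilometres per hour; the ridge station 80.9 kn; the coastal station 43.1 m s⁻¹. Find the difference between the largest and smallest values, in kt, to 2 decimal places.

7.43 kt

the valley station: 163.59 km/h = 88.3315 kt.
the coastal station: 43.1 m/s = 83.7797 kt.
Spread: 88.3315 − 80.9000 = 7.43 kt.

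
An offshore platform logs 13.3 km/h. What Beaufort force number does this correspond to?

Beaufort force 3

13.3 km/h = 3.7 m/s, which is Beaufort 3 (gentle breeze, 3.4–5.4 m/s).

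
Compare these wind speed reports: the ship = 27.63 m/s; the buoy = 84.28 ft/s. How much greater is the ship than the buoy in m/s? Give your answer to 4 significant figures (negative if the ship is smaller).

1.941 m/s

the buoy: 84.28 ft/s = 25.68854 m/s.
Difference: 27.63000 − 25.68854 = 1.941 m/s.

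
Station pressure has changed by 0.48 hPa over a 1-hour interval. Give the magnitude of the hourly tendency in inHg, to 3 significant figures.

0.0142 inHg per hour

0.48 hPa / 1 h × 0.02953 inHg/hPa = 0.0142 inHg/h.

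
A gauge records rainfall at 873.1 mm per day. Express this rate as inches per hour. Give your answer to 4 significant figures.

873.1 mm/day × 0.0393701 in/mm × 0.0416667 day/hour = 1.432 in/hour.

1.432 in/hour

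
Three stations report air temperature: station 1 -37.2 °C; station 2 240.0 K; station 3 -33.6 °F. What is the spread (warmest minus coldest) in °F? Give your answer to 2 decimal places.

7.29 °F

station 2: 240.0 K = -33.150 °C.
station 3: -33.6 °F = -36.444 °C.
Spread: (-33.150) − (-37.200) = 4.050 °C = 7.29 °F.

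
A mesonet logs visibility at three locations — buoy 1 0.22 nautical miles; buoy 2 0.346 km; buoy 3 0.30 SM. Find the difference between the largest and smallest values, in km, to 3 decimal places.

0.137 km

buoy 1: 0.22 nmi = 0.40744 km.
buoy 3: 0.30 SM = 0.48280 km.
Spread: 0.48280 − 0.34600 = 0.137 km.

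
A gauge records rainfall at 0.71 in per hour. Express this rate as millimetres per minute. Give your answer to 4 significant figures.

0.71 in/hour × 25.4 mm/in × 0.0166667 hour/minute = 0.3006 mm/minute.

0.3006 mm/minute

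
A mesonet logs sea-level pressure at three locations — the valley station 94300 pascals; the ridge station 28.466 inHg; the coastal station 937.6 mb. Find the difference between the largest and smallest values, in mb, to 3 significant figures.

26.4 mb

the valley station: 94300 Pa = 943.000 mb.
the ridge station: 28.466 inHg = 963.969 mb.
Spread: 963.969 − 937.600 = 26.4 mb.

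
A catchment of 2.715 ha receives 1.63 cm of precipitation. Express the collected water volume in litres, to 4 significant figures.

Depth: 1.63 cm × 10 = 16.3 mm.
Area: 2.715 ha = 27150 m².
1 mm over 1 m² is 1 L, so volume = 16.3 × 27150 = 442545 L ≈ 442500 L.

442500 litres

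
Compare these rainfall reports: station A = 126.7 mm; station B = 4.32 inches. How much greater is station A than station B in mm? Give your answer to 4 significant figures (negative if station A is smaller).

station B: 4.32 in = 109.7280 mm.
Difference: 126.7000 − 109.7280 = 16.97 mm.

16.97 mm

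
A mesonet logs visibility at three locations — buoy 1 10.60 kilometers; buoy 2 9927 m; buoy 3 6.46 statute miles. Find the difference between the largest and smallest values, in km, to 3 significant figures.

buoy 2: 9927 m = 9.92700 km.
buoy 3: 6.46 SM = 10.39636 km.
Spread: 10.60000 − 9.92700 = 0.673 km.

0.673 km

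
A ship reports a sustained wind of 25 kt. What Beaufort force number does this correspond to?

Beaufort force 6

25 kt lies in the Beaufort 6 band (strong breeze, 22–27 kt).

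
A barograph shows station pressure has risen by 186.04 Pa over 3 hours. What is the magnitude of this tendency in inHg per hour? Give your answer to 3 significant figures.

0.0183 inHg per hour

186.04 Pa / 3 h × 0.0002953 inHg/Pa = 0.0183 inHg/h.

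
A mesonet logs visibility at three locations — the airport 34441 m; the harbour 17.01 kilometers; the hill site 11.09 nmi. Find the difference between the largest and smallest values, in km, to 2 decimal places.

the airport: 34441 m = 34.4410 km.
the hill site: 11.09 nmi = 20.5387 km.
Spread: 34.4410 − 17.0100 = 17.43 km.

17.43 km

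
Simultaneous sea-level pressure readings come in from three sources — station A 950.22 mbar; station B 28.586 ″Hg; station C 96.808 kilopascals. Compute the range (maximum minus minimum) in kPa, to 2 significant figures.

1.8 kPa

station A: 950.22 mb = 95.022 kPa.
station B: 28.586 inHg = 96.803 kPa.
Spread: 96.808 − 95.022 = 1.8 kPa.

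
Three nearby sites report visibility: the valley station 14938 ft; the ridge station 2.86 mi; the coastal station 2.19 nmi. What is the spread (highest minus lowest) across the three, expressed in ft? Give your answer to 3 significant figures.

1790 ft

the ridge station: 2.86 SM = 15100.80 ft.
the coastal station: 2.19 nmi = 13306.69 ft.
Spread: 15100.80 − 13306.69 = 1790 ft.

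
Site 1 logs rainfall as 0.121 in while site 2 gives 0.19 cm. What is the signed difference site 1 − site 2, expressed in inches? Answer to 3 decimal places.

0.046 in

site 2: 0.19 cm = 0.07480 in.
Difference: 0.12100 − 0.07480 = 0.046 in.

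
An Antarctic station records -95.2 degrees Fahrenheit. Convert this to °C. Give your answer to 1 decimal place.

-70.7 °C

°C = (°F − 32) × 5/9 = (-95.2 − 32) / 1.8 = -70.7 °C.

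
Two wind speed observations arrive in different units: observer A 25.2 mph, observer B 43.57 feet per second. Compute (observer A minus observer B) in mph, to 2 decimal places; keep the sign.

observer B: 43.57 ft/s = 29.7068 mph.
Difference: 25.2000 − 29.7068 = -4.51 mph.

-4.51 mph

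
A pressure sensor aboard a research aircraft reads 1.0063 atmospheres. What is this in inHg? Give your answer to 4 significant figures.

30.11 inHg

1 atm = 29.9213 inHg, so 1.0063 × 29.9213 = 30.11 inHg.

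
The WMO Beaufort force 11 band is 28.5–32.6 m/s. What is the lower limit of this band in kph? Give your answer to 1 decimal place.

28.5–32.6 m/s × 3.6 = 102.6–117.4 km/h.

102.6 km/h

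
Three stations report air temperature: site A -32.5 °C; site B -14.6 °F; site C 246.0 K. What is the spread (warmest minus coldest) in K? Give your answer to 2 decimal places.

6.61 K

site B: -14.6 °F = -25.889 °C.
site C: 246.0 K = -27.150 °C.
Spread: (-25.889) − (-32.500) = 6.611 °C.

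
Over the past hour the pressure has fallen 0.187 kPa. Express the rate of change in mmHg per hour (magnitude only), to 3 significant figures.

1.40 mmHg per hour

0.187 kPa / 1 h × 7.50062 mmHg/kPa = 1.40 mmHg/h.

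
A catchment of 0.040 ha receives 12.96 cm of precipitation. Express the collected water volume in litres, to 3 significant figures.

Depth: 12.96 cm × 10 = 129.6 mm.
Area: 0.040 ha = 400 m².
1 mm over 1 m² is 1 L, so volume = 129.6 × 400 = 51840 L ≈ 51800 L.

51800 litres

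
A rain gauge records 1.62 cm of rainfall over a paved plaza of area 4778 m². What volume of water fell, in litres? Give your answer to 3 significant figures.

77400 litres

Depth: 1.62 cm × 10 = 16.2 mm.
1 mm over 1 m² is 1 L, so volume = 16.2 × 4778 = 77403.6 L ≈ 77400 L.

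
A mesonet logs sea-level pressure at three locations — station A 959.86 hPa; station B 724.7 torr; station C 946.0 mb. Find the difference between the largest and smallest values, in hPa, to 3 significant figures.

station B: 724.7 mmHg = 966.187 hPa.
station C: 946.0 mb = 946.000 hPa.
Spread: 966.187 − 946.000 = 20.2 hPa.

20.2 hPa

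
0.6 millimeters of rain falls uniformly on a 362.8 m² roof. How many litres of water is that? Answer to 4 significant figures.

1 mm over 1 m² is 1 L, so volume = 0.6 × 362.8 = 217.68 L ≈ 217.7 L.

217.7 litres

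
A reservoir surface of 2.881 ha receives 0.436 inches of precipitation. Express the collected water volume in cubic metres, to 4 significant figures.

Depth: 0.436 in × 25.4 = 11.0744 mm.
Area: 2.881 ha = 28810 m².
1 mm over 1 m² is 1 L, so volume = 11.0744 × 28810 = 319053.46 L = 319.1 m³.

319.1 cubic metres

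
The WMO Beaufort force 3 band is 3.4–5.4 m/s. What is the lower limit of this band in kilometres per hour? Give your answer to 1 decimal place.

12.2 km/h

3.4–5.4 m/s × 3.6 = 12.2–19.4 km/h.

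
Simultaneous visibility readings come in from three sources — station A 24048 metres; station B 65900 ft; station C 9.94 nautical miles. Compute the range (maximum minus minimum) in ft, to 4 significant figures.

18500 ft

station A: 24048 m = 78897.64 ft.
station C: 9.94 nmi = 60396.59 ft.
Spread: 78897.64 − 60396.59 = 18500 ft.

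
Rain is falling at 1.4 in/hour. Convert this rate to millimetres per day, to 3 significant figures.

853 mm/day

1.4 in/hour × 25.4 mm/in × 24 hour/day = 853 mm/day.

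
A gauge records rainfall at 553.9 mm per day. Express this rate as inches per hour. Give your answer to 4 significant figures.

553.9 mm/day × 0.0393701 in/mm × 0.0416667 day/hour = 0.9086 in/hour.

0.9086 in/hour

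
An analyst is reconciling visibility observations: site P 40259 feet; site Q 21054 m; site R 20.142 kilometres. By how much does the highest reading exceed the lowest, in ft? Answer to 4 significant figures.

site Q: 21054 m = 69074.80 ft.
site R: 20.142 km = 66082.68 ft.
Spread: 69074.80 − 40259.00 = 28820 ft.

28820 ft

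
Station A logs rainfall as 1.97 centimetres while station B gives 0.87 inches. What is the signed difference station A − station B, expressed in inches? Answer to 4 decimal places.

-0.0944 in

station A: 1.97 cm = 0.775591 in.
Difference: 0.775591 − 0.870000 = -0.0944 in.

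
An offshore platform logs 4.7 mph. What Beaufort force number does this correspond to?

Beaufort force 2

4.7 mph = 2.1 m/s, which is Beaufort 2 (light breeze, 1.6–3.3 m/s).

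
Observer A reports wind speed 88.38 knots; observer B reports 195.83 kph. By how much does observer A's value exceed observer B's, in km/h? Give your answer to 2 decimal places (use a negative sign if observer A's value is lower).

observer A: 88.38 kt = 163.6798 km/h.
Difference: 163.6798 − 195.8300 = -32.15 km/h.

-32.15 km/h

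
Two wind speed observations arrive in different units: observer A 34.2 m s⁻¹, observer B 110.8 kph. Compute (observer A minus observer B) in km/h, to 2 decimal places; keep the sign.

12.32 km/h

observer A: 34.2 m/s = 123.1200 km/h.
Difference: 123.1200 − 110.8000 = 12.32 km/h.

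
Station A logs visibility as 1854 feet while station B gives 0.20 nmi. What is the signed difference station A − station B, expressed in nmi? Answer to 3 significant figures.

0.105 nmi

station A: 1854 ft = 0.30513 nmi.
Difference: 0.30513 − 0.20000 = 0.105 nmi.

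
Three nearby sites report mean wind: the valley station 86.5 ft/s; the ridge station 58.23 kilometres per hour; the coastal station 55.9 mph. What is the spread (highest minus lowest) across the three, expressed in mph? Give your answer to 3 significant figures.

22.8 mph

the valley station: 86.5 ft/s = 58.977 mph.
the ridge station: 58.23 km/h = 36.182 mph.
Spread: 58.977 − 36.182 = 22.8 mph.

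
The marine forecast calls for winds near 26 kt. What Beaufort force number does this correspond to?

Beaufort force 6

26 kt lies in the Beaufort 6 band (strong breeze, 22–27 kt).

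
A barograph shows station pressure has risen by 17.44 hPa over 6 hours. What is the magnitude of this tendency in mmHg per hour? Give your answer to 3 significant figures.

17.44 hPa / 6 h × 0.750062 mmHg/hPa = 2.18 mmHg/h.

2.18 mmHg per hour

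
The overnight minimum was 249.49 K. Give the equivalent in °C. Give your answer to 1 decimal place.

-23.7 °C

°C = 249.49 − 273.15 = -23.7 °C.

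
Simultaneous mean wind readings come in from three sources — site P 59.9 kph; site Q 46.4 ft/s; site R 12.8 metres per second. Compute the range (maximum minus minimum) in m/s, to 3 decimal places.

3.839 m/s

site P: 59.9 km/h = 16.63889 m/s.
site Q: 46.4 ft/s = 14.14272 m/s.
Spread: 16.63889 − 12.80000 = 3.839 m/s.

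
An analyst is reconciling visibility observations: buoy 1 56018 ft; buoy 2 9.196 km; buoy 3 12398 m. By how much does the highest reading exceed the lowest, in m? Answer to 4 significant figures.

buoy 1: 56018 ft = 17074.29 m.
buoy 2: 9.196 km = 9196.00 m.
Spread: 17074.29 − 9196.00 = 7878 m.

7878 m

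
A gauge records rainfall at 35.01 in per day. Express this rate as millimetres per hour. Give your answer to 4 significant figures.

35.01 in/day × 25.4 mm/in × 0.0416667 day/hour = 37.05 mm/hour.

37.05 mm/hour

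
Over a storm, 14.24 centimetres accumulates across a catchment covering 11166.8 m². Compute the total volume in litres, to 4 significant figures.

1590000 litres

Depth: 14.24 cm × 10 = 142.4 mm.
1 mm over 1 m² is 1 L, so volume = 142.4 × 11166.8 = 1590152.3 L ≈ 1590000 L.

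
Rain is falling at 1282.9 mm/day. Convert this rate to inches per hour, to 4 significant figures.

2.104 in/hour

1282.9 mm/day × 0.0393701 in/mm × 0.0416667 day/hour = 2.104 in/hour.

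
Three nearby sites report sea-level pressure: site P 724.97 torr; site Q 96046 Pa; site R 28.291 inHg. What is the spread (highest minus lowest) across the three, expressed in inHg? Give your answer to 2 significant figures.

site P: 724.97 mmHg = 28.5421 inHg.
site Q: 96046 Pa = 28.3624 inHg.
Spread: 28.5421 − 28.2910 = 0.25 inHg.

0.25 inHg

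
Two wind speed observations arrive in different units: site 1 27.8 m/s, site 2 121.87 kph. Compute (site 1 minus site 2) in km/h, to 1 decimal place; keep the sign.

-21.8 km/h

site 1: 27.8 m/s = 100.080 km/h.
Difference: 100.080 − 121.870 = -21.8 km/h.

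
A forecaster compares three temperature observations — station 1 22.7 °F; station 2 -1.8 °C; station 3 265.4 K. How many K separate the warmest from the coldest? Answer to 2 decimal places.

5.95 K

station 1: 22.7 °F = -5.167 °C.
station 3: 265.4 K = -7.750 °C.
Spread: (-1.800) − (-7.750) = 5.950 °C.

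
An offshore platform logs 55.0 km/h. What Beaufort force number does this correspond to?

Beaufort force 7

55.0 km/h = 15.3 m/s, which is Beaufort 7 (near gale, 13.9–17.1 m/s).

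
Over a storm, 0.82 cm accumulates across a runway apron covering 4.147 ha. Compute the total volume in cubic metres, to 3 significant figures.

340 cubic metres

Depth: 0.82 cm × 10 = 8.2 mm.
Area: 4.147 ha = 41470 m².
1 mm over 1 m² is 1 L, so volume = 8.2 × 41470 = 340054 L = 340 m³.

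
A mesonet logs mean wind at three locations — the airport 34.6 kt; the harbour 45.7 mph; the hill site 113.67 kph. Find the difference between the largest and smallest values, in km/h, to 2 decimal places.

the airport: 34.6 kt = 64.0792 km/h.
the harbour: 45.7 mph = 73.5470 km/h.
Spread: 113.6700 − 64.0792 = 49.59 km/h.

49.59 km/h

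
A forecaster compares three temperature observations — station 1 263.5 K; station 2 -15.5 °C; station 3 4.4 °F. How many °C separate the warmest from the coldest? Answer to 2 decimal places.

station 1: 263.5 K = -9.650 °C.
station 3: 4.4 °F = -15.333 °C.
Spread: (-9.650) − (-15.500) = 5.850 °C.

5.85 °C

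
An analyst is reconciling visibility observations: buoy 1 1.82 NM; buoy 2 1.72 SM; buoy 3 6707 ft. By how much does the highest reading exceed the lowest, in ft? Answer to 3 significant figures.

4350 ft

buoy 1: 1.82 nmi = 11058.53 ft.
buoy 2: 1.72 SM = 9081.60 ft.
Spread: 11058.53 − 6707.00 = 4350 ft.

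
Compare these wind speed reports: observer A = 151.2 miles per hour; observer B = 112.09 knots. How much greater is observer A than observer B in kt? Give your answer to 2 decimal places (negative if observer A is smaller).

19.30 kt

observer A: 151.2 mph = 131.3892 kt.
Difference: 131.3892 − 112.0900 = 19.30 kt.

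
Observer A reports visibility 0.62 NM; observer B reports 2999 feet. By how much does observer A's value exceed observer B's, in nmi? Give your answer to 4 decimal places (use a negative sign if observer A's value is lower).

observer B: 2999 ft = 0.493572 nmi.
Difference: 0.620000 − 0.493572 = 0.1264 nmi.

0.1264 nmi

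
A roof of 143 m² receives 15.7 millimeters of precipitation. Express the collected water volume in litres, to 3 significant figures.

1 mm over 1 m² is 1 L, so volume = 15.7 × 143 = 2245.1 L ≈ 2250 L.

2250 litres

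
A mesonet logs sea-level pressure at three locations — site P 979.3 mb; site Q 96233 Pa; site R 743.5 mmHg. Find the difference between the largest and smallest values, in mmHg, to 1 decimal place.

21.7 mmHg

site P: 979.3 mb = 734.535 mmHg.
site Q: 96233 Pa = 721.807 mmHg.
Spread: 743.500 − 721.807 = 21.7 mmHg.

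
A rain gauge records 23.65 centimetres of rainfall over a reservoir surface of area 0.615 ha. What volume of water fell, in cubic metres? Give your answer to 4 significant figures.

1454 cubic metres

Depth: 23.65 cm × 10 = 236.5 mm.
Area: 0.615 ha = 6150 m².
1 mm over 1 m² is 1 L, so volume = 236.5 × 6150 = 1454475 L = 1454 m³.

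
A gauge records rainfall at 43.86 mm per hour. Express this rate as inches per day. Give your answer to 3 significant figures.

41.4 in/day

43.86 mm/hour × 0.0393701 in/mm × 24 hour/day = 41.4 in/day.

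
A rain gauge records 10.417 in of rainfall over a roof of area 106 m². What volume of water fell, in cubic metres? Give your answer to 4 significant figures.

28.05 cubic metres

Depth: 10.417 in × 25.4 = 264.5918 mm.
1 mm over 1 m² is 1 L, so volume = 264.5918 × 106 = 28046.731 L = 28.05 m³.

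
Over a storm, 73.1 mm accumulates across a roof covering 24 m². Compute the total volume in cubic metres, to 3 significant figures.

1.75 cubic metres

1 mm over 1 m² is 1 L, so volume = 73.1 × 24 = 1754.4 L = 1.75 m³.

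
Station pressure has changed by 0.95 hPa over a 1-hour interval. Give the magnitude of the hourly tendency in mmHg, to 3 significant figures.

0.95 hPa / 1 h × 0.750062 mmHg/hPa = 0.713 mmHg/h.

0.713 mmHg per hour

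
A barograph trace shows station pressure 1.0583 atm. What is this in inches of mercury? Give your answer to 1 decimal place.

1 atm = 29.9213 inHg, so 1.0583 × 29.9213 = 31.7 inHg.

31.7 inHg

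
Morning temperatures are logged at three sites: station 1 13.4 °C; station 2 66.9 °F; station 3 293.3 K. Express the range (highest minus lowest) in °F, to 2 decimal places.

12.15 °F

station 2: 66.9 °F = 19.389 °C.
station 3: 293.3 K = 20.150 °C.
Spread: 20.150 − 13.400 = 6.750 °C = 12.15 °F.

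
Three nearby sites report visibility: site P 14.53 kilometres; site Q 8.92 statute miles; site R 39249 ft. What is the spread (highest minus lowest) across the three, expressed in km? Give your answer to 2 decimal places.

site Q: 8.92 SM = 14.3553 km.
site R: 39249 ft = 11.9631 km.
Spread: 14.5300 − 11.9631 = 2.57 km.

2.57 km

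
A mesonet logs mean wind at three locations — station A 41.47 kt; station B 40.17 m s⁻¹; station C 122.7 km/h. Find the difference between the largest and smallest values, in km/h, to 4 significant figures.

station A: 41.47 kt = 76.8024 km/h.
station B: 40.17 m/s = 144.6120 km/h.
Spread: 144.6120 − 76.8024 = 67.81 km/h.

67.81 km/h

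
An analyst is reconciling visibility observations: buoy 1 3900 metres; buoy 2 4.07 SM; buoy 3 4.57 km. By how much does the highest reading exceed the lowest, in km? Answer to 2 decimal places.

2.65 km

buoy 1: 3900 m = 3.9000 km.
buoy 2: 4.07 SM = 6.5500 km.
Spread: 6.5500 − 3.9000 = 2.65 km.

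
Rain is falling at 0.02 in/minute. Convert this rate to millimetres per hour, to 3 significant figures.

30.5 mm/hour

0.02 in/minute × 25.4 mm/in × 60 minute/hour = 30.5 mm/hour.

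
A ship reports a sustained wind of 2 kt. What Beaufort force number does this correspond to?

Beaufort force 1

2 kt lies in the Beaufort 1 band (light air, 1–3 kt).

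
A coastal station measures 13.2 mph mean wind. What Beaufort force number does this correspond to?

Beaufort force 4

13.2 mph = 5.9 m/s, which is Beaufort 4 (moderate breeze, 5.5–7.9 m/s).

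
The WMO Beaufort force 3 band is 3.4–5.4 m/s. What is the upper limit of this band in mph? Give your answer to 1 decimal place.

3.4–5.4 m/s × 2.237 = 7.6–12.1 mph.

12.1 mph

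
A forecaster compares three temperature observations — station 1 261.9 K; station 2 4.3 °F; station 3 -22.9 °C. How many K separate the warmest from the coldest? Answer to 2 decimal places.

11.65 K

station 1: 261.9 K = -11.250 °C.
station 2: 4.3 °F = -15.389 °C.
Spread: (-11.250) − (-22.900) = 11.650 °C.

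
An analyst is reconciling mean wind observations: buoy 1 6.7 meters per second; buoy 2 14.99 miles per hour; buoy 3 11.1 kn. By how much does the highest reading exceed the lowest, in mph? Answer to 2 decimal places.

buoy 1: 6.7 m/s = 14.9875 mph.
buoy 3: 11.1 kt = 12.7737 mph.
Spread: 14.9900 − 12.7737 = 2.22 mph.

2.22 mph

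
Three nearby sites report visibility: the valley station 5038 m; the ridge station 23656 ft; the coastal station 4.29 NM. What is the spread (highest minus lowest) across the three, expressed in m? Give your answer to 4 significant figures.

the ridge station: 23656 ft = 7210.35 m.
the coastal station: 4.29 nmi = 7945.08 m.
Spread: 7945.08 − 5038.00 = 2907 m.

2907 m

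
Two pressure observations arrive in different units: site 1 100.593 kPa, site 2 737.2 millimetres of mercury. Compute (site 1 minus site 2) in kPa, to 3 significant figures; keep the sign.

2.31 kPa

site 2: 737.2 mmHg = 98.2853 kPa.
Difference: 100.5930 − 98.2853 = 2.31 kPa.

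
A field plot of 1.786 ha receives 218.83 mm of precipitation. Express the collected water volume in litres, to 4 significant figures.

Area: 1.786 ha = 17860 m².
1 mm over 1 m² is 1 L, so volume = 218.83 × 17860 = 3908303.8 L ≈ 3908000 L.

3908000 litres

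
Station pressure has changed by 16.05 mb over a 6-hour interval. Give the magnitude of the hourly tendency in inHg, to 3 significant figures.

16.05 mb / 6 h × 0.02953 inHg/mb = 0.0790 inHg/h.

0.0790 inHg per hour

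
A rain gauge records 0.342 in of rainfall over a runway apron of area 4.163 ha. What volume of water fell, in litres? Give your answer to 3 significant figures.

Depth: 0.342 in × 25.4 = 8.6868 mm.
Area: 4.163 ha = 41630 m².
1 mm over 1 m² is 1 L, so volume = 8.6868 × 41630 = 361631.48 L ≈ 362000 L.

362000 litres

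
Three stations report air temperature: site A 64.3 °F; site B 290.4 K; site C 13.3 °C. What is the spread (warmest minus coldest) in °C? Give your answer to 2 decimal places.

site A: 64.3 °F = 17.944 °C.
site B: 290.4 K = 17.250 °C.
Spread: 17.944 − 13.300 = 4.644 °C.

4.64 °C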